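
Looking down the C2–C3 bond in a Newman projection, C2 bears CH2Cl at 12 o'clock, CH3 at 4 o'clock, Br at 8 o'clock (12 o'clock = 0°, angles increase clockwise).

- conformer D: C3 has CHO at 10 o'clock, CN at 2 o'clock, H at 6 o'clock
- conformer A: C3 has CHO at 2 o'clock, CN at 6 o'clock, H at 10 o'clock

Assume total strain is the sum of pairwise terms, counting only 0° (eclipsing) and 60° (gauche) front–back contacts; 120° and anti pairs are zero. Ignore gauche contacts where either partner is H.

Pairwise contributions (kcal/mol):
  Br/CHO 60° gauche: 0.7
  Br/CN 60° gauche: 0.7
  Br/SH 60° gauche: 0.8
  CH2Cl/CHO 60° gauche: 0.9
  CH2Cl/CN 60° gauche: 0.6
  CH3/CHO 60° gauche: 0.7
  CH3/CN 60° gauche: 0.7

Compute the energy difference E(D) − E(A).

-0.1 kcal/mol

D (staggered): CH2Cl(0°)/CHO(300°) gauche 0.9; CH2Cl(0°)/CN(60°) gauche 0.6; CH3(120°)/CN(60°) gauche 0.7; Br(240°)/CHO(300°) gauche 0.7 → 2.9 kcal/mol.
A (staggered): CH2Cl(0°)/CHO(60°) gauche 0.9; CH3(120°)/CHO(60°) gauche 0.7; CH3(120°)/CN(180°) gauche 0.7; Br(240°)/CN(180°) gauche 0.7 → 3.0 kcal/mol.
E(D) − E(A) = 2.9 − 3.0 = -0.1 kcal/mol.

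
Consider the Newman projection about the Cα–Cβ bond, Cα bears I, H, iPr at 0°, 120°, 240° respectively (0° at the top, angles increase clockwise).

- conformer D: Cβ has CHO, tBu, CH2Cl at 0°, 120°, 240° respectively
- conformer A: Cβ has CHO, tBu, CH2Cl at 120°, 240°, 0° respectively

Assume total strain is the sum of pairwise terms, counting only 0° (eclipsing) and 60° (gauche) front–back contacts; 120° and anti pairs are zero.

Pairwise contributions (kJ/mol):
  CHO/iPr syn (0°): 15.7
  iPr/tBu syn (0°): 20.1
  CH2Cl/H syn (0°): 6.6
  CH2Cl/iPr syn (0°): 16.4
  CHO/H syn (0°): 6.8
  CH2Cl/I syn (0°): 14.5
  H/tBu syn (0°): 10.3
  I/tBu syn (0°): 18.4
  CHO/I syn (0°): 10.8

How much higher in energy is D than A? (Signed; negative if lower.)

-3.9 kJ/mol

D (eclipsed): I–CHO eclipsed, H–tBu eclipsed, iPr–CH2Cl eclipsed; 10.8 + 10.3 + 16.4 = 37.5 kJ/mol.
A (eclipsed): I–CH2Cl eclipsed, H–CHO eclipsed, iPr–tBu eclipsed; 14.5 + 6.8 + 20.1 = 41.4 kJ/mol.
E(D) − E(A) = 37.5 − 41.4 = -3.9 kJ/mol.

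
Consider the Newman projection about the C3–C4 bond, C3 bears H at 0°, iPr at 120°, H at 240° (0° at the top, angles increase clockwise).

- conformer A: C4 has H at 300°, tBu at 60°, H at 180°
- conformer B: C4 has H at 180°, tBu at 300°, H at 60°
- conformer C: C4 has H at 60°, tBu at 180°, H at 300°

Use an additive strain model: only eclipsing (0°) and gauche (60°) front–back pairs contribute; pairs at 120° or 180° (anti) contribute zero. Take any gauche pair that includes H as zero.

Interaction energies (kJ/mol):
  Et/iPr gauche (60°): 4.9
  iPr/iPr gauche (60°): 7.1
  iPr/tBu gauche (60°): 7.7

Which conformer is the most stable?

B

A (staggered): iPr–tBu gauche; 7.7 = 7.7 kJ/mol.
B (staggered): no non-H gauche contacts → 0.0 kJ/mol.
C (staggered): iPr–tBu gauche; 7.7 = 7.7 kJ/mol.
B has the lowest total (0.0 kJ/mol).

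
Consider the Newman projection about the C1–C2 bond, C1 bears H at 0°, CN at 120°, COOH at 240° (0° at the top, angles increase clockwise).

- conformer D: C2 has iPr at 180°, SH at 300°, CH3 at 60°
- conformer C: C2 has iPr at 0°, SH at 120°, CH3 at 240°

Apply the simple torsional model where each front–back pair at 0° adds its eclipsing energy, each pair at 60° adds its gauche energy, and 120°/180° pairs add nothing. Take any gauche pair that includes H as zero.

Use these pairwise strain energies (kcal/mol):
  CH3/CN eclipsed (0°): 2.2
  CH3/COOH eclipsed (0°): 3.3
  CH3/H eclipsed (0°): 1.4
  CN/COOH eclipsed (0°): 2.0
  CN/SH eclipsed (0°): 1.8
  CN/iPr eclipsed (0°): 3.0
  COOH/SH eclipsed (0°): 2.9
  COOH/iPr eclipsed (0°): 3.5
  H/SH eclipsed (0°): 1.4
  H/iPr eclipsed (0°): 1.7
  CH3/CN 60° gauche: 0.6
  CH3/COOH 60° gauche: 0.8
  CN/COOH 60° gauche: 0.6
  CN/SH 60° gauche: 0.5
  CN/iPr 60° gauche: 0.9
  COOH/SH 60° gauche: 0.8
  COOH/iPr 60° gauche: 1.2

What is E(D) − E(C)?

D (staggered): CN–iPr gauche, CN–CH3 gauche, COOH–iPr gauche, COOH–SH gauche; 0.9 + 0.6 + 1.2 + 0.8 = 3.5 kcal/mol.
C (eclipsed): H–iPr eclipsed, CN–SH eclipsed, COOH–CH3 eclipsed; 1.7 + 1.8 + 3.3 = 6.8 kcal/mol.
E(D) − E(C) = 3.5 − 6.8 = -3.3 kcal/mol.

-3.3 kcal/mol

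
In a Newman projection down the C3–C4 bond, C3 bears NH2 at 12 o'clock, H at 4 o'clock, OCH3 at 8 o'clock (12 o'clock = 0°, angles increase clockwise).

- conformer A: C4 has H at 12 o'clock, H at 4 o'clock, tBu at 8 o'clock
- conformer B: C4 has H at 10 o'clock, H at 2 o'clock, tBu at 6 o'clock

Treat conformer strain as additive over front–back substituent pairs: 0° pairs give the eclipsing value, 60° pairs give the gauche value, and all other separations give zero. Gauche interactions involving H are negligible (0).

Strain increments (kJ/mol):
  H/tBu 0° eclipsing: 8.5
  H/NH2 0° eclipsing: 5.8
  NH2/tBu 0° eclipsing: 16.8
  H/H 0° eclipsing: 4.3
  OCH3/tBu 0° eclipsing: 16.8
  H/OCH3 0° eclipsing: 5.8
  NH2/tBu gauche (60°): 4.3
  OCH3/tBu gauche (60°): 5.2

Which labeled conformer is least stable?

A (eclipsed): NH2–H eclipsed, H–H eclipsed, OCH3–tBu eclipsed; 5.8 + 4.3 + 16.8 = 26.9 kJ/mol.
B (staggered): OCH3–tBu gauche; 5.2 = 5.2 kJ/mol.
A has the highest total (26.9 kJ/mol).

A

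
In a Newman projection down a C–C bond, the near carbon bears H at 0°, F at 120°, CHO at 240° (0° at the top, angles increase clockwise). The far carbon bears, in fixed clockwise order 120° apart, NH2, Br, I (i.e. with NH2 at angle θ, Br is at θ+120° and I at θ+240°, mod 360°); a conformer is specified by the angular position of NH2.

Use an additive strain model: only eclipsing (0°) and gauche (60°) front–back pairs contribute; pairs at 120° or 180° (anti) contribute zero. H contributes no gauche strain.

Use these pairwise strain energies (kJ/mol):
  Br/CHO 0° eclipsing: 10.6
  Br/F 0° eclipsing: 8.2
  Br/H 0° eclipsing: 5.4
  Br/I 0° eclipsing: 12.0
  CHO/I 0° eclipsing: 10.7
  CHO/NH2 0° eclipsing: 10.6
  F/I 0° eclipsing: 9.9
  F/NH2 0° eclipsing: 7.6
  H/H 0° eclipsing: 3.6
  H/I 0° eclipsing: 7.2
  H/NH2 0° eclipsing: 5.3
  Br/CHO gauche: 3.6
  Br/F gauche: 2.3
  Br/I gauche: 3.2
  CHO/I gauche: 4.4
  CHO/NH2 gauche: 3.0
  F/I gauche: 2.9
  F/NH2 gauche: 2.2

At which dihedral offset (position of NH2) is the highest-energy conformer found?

240°

NH2 at 0° (eclipsed): H–NH2 eclipsed, F–Br eclipsed, CHO–I eclipsed; 5.3 + 8.2 + 10.7 = 24.2 kJ/mol.
NH2 at 60° (staggered): F–NH2 gauche, F–Br gauche, CHO–Br gauche, CHO–I gauche; 2.2 + 2.3 + 3.6 + 4.4 = 12.5 kJ/mol.
NH2 at 120° (eclipsed): H–I eclipsed, F–NH2 eclipsed, CHO–Br eclipsed; 7.2 + 7.6 + 10.6 = 25.4 kJ/mol.
NH2 at 180° (staggered): F–NH2 gauche, F–I gauche, CHO–NH2 gauche, CHO–Br gauche; 2.2 + 2.9 + 3.0 + 3.6 = 11.7 kJ/mol.
NH2 at 240° (eclipsed): H–Br eclipsed, F–I eclipsed, CHO–NH2 eclipsed; 5.4 + 9.9 + 10.6 = 25.9 kJ/mol.
NH2 at 300° (staggered): F–Br gauche, F–I gauche, CHO–NH2 gauche, CHO–I gauche; 2.3 + 2.9 + 3.0 + 4.4 = 12.6 kJ/mol.
The maximum (25.9 kJ/mol) occurs with NH2 at 240°.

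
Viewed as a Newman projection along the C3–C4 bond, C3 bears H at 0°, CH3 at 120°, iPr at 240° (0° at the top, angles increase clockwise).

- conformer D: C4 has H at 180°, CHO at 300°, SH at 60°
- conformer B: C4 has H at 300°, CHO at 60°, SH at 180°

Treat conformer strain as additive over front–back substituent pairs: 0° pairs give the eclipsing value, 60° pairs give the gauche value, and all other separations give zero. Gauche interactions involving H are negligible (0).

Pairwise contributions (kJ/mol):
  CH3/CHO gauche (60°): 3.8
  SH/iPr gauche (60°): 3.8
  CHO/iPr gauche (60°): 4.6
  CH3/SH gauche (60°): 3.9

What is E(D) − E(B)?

-3.0 kJ/mol

D (staggered): CH3(120°)/SH(60°) gauche 3.9; iPr(240°)/CHO(300°) gauche 4.6 → 8.5 kJ/mol.
B (staggered): CH3(120°)/CHO(60°) gauche 3.8; CH3(120°)/SH(180°) gauche 3.9; iPr(240°)/SH(180°) gauche 3.8 → 11.5 kJ/mol.
E(D) − E(B) = 8.5 − 11.5 = -3.0 kJ/mol.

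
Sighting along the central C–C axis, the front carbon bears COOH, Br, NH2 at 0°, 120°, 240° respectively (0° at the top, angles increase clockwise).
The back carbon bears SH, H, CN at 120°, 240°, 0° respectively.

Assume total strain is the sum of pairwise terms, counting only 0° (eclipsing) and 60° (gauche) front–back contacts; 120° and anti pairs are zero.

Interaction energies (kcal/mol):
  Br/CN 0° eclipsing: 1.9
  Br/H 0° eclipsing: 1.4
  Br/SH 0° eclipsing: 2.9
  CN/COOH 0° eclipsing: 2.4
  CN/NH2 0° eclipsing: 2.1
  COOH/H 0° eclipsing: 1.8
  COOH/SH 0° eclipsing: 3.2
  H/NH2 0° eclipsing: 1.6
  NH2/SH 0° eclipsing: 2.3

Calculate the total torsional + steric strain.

This conformer (eclipsed): COOH(0°)/CN(0°) eclipsed 2.4; Br(120°)/SH(120°) eclipsed 2.9; NH2(240°)/H(240°) eclipsed 1.6 → 6.9 kcal/mol.

6.9 kcal/mol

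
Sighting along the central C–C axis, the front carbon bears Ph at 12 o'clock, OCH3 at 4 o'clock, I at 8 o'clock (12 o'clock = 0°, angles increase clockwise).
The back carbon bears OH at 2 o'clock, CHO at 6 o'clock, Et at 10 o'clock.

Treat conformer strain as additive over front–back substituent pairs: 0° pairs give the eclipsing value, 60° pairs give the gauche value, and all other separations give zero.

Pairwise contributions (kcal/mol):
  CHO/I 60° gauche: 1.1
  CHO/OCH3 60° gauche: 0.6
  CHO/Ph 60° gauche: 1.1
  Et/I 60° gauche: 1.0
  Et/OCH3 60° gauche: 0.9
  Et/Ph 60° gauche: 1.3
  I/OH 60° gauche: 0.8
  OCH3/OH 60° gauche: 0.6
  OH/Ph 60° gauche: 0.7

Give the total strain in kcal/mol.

This conformer is staggered. Ph at 0° is gauche with OH at 60° (0.7); Ph at 0° is gauche with Et at 300° (1.3); OCH3 at 120° is gauche with OH at 60° (0.6); OCH3 at 120° is gauche with CHO at 180° (0.6); I at 240° is gauche with CHO at 180° (1.1); I at 240° is gauche with Et at 300° (1.0). Total 5.3 kcal/mol.

5.3 kcal/mol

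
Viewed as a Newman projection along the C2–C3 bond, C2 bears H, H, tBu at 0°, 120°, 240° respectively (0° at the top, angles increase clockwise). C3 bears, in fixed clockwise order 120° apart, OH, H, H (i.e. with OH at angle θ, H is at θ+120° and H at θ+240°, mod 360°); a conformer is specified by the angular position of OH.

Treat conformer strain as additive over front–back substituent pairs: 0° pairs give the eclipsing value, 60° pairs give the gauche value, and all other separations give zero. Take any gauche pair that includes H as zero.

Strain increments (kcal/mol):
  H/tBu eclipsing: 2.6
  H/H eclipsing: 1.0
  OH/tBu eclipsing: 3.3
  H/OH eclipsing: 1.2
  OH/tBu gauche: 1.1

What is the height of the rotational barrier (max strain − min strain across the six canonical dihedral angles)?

OH at 0° (eclipsed): H–OH eclipsed, H–H eclipsed, tBu–H eclipsed; 1.2 + 1.0 + 2.6 = 4.8 kcal/mol.
OH at 60° (staggered): no non-H gauche contacts → 0.0 kcal/mol.
OH at 120° (eclipsed): H–H eclipsed, H–OH eclipsed, tBu–H eclipsed; 1.0 + 1.2 + 2.6 = 4.8 kcal/mol.
OH at 180° (staggered): tBu–OH gauche; 1.1 = 1.1 kcal/mol.
OH at 240° (eclipsed): H–H eclipsed, H–H eclipsed, tBu–OH eclipsed; 1.0 + 1.0 + 3.3 = 5.3 kcal/mol.
OH at 300° (staggered): tBu–OH gauche; 1.1 = 1.1 kcal/mol.
Max at 240° (5.3 kcal/mol), min at 60° (0.0 kcal/mol); barrier = 5.3 kcal/mol.

5.3 kcal/mol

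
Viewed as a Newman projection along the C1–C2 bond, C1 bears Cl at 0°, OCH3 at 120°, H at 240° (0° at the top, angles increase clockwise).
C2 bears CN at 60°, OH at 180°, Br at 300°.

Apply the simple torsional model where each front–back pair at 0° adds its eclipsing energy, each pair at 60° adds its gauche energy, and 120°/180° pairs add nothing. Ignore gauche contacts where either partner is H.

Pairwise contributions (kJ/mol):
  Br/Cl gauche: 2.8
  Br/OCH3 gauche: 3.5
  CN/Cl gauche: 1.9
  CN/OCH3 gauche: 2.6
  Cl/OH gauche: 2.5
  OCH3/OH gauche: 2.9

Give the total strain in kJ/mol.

10.2 kJ/mol

This conformer is staggered. Cl at 0° is gauche with CN at 60° (1.9); Cl at 0° is gauche with Br at 300° (2.8); OCH3 at 120° is gauche with CN at 60° (2.6); OCH3 at 120° is gauche with OH at 180° (2.9). Total 10.2 kJ/mol.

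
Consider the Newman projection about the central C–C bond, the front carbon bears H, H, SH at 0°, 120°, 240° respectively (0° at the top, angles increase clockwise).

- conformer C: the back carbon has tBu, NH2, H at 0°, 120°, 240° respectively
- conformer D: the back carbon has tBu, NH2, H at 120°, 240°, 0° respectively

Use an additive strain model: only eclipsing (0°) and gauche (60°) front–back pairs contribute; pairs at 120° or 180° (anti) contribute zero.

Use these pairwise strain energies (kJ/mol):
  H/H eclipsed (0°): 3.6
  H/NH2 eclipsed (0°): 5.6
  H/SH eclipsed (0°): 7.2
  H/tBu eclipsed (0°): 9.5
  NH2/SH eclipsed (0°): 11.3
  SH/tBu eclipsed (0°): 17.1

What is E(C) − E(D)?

-2.1 kJ/mol

C is eclipsed. H at 0° is eclipsed with tBu at 0° (9.5); H at 120° is eclipsed with NH2 at 120° (5.6); SH at 240° is eclipsed with H at 240° (7.2). Total 22.3 kJ/mol.
D is eclipsed. H at 0° is eclipsed with H at 0° (3.6); H at 120° is eclipsed with tBu at 120° (9.5); SH at 240° is eclipsed with NH2 at 240° (11.3). Total 24.4 kJ/mol.
E(C) − E(D) = 22.3 − 24.4 = -2.1 kJ/mol.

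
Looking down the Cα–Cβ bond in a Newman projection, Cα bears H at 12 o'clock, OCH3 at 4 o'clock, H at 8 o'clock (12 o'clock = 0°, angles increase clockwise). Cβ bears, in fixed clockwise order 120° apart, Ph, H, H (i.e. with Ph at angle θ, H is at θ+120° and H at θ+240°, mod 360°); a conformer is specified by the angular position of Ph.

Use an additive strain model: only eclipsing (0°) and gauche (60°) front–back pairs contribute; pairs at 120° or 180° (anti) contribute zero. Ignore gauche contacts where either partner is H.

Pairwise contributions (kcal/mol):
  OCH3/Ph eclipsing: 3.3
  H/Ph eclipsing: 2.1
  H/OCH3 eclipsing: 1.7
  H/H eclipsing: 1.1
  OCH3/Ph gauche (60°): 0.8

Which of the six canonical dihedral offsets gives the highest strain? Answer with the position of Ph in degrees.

Ph at 0° (eclipsed): H(0°)/Ph(0°) eclipsed 2.1; OCH3(120°)/H(120°) eclipsed 1.7; H(240°)/H(240°) eclipsed 1.1 → 4.9 kcal/mol.
Ph at 60° (staggered): OCH3(120°)/Ph(60°) gauche 0.8 → 0.8 kcal/mol.
Ph at 120° (eclipsed): H(0°)/H(0°) eclipsed 1.1; OCH3(120°)/Ph(120°) eclipsed 3.3; H(240°)/H(240°) eclipsed 1.1 → 5.5 kcal/mol.
Ph at 180° (staggered): OCH3(120°)/Ph(180°) gauche 0.8 → 0.8 kcal/mol.
Ph at 240° (eclipsed): H(0°)/H(0°) eclipsed 1.1; OCH3(120°)/H(120°) eclipsed 1.7; H(240°)/Ph(240°) eclipsed 2.1 → 4.9 kcal/mol.
Ph at 300° (staggered): no non-H gauche contacts → 0.0 kcal/mol.
The maximum (5.5 kcal/mol) occurs with Ph at 120°.

120°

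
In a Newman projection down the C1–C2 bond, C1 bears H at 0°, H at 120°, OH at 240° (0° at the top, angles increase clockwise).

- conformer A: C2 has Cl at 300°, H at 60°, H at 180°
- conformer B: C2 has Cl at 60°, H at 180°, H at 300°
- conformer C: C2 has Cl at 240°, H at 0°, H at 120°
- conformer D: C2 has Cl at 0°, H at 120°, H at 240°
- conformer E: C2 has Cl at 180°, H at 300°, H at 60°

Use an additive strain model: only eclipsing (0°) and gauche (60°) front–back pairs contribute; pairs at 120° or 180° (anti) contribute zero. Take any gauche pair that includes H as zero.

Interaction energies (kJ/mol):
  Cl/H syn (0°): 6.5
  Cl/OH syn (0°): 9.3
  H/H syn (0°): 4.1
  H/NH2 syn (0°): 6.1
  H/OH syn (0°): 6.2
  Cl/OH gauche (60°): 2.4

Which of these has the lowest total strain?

A (staggered): OH(240°)/Cl(300°) gauche 2.4 → 2.4 kJ/mol.
B (staggered): no non-H gauche contacts → 0.0 kJ/mol.
C (eclipsed): H(0°)/H(0°) eclipsed 4.1; H(120°)/H(120°) eclipsed 4.1; OH(240°)/Cl(240°) eclipsed 9.3 → 17.5 kJ/mol.
D (eclipsed): H(0°)/Cl(0°) eclipsed 6.5; H(120°)/H(120°) eclipsed 4.1; OH(240°)/H(240°) eclipsed 6.2 → 16.8 kJ/mol.
E (staggered): OH(240°)/Cl(180°) gauche 2.4 → 2.4 kJ/mol.
B has the lowest total (0.0 kJ/mol).

B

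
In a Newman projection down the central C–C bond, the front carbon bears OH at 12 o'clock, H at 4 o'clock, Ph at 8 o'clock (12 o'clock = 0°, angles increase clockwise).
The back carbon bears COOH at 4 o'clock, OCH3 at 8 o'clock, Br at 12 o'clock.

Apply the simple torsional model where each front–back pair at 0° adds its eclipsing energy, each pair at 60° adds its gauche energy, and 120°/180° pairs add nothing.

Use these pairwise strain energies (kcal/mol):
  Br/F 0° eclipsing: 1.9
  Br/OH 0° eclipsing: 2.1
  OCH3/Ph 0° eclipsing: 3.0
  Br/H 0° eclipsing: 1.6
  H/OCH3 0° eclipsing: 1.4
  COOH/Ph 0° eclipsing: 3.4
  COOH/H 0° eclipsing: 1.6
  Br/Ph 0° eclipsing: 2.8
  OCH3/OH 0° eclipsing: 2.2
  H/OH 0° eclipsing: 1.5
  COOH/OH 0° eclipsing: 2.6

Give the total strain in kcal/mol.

This conformer (eclipsed): OH–Br eclipsed, H–COOH eclipsed, Ph–OCH3 eclipsed; 2.1 + 1.6 + 3.0 = 6.7 kcal/mol.

6.7 kcal/mol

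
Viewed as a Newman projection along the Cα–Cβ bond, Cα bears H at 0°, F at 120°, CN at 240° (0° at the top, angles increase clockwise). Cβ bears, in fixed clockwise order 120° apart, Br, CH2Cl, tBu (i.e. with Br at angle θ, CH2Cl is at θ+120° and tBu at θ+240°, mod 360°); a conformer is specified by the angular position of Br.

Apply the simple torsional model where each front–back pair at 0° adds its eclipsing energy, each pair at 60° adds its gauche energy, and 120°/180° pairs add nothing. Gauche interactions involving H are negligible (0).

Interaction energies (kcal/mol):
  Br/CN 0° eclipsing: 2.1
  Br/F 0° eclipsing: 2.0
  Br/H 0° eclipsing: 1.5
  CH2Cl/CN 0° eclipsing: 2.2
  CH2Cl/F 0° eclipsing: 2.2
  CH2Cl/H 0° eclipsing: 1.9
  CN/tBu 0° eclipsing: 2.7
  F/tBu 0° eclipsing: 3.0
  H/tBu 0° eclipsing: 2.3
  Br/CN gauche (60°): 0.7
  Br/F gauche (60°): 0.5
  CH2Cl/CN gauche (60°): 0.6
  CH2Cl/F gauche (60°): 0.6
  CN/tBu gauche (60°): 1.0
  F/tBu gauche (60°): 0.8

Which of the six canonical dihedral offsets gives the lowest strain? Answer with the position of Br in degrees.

Br at 0° (eclipsed): H–Br eclipsed, F–CH2Cl eclipsed, CN–tBu eclipsed; 1.5 + 2.2 + 2.7 = 6.4 kcal/mol.
Br at 60° (staggered): F–Br gauche, F–CH2Cl gauche, CN–CH2Cl gauche, CN–tBu gauche; 0.5 + 0.6 + 0.6 + 1.0 = 2.7 kcal/mol.
Br at 120° (eclipsed): H–tBu eclipsed, F–Br eclipsed, CN–CH2Cl eclipsed; 2.3 + 2.0 + 2.2 = 6.5 kcal/mol.
Br at 180° (staggered): F–Br gauche, F–tBu gauche, CN–Br gauche, CN–CH2Cl gauche; 0.5 + 0.8 + 0.7 + 0.6 = 2.6 kcal/mol.
Br at 240° (eclipsed): H–CH2Cl eclipsed, F–tBu eclipsed, CN–Br eclipsed; 1.9 + 3.0 + 2.1 = 7.0 kcal/mol.
Br at 300° (staggered): F–CH2Cl gauche, F–tBu gauche, CN–Br gauche, CN–tBu gauche; 0.6 + 0.8 + 0.7 + 1.0 = 3.1 kcal/mol.
The minimum (2.6 kcal/mol) occurs with Br at 180°.

180°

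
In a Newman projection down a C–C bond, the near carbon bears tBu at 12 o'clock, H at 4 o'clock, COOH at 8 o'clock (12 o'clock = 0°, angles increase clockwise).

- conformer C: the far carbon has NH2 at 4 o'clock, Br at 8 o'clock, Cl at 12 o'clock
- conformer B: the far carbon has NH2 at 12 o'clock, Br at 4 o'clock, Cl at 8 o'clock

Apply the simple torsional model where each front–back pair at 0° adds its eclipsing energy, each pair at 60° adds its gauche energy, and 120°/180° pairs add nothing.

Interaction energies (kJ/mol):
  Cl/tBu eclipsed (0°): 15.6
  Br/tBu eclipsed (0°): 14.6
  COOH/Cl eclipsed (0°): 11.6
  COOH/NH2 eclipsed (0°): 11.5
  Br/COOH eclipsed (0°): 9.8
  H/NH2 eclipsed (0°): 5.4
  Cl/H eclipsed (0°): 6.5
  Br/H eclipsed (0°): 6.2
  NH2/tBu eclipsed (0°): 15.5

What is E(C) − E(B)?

C (eclipsed): tBu(0°)/Cl(0°) eclipsed 15.6; H(120°)/NH2(120°) eclipsed 5.4; COOH(240°)/Br(240°) eclipsed 9.8 → 30.8 kJ/mol.
B (eclipsed): tBu(0°)/NH2(0°) eclipsed 15.5; H(120°)/Br(120°) eclipsed 6.2; COOH(240°)/Cl(240°) eclipsed 11.6 → 33.3 kJ/mol.
E(C) − E(B) = 30.8 − 33.3 = -2.5 kJ/mol.

-2.5 kJ/mol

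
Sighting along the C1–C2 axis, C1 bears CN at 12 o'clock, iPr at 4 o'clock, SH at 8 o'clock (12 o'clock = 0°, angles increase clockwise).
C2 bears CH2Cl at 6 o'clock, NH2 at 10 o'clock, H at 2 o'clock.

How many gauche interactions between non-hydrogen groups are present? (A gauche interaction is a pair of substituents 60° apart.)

4

Non-H gauche pairs: CN(0°)/NH2(300°); iPr(120°)/CH2Cl(180°); SH(240°)/CH2Cl(180°); SH(240°)/NH2(300°) — 4 interactions.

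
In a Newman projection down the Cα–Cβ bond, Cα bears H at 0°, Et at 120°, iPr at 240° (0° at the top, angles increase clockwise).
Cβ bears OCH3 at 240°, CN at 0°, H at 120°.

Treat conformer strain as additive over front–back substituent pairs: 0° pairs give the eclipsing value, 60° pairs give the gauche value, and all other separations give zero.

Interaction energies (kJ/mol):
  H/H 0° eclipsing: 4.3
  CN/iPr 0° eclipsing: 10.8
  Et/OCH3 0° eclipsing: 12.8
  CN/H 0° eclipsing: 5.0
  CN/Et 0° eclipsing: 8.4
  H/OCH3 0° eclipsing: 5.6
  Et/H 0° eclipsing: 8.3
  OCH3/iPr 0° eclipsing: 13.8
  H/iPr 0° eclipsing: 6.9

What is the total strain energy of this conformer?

27.1 kJ/mol

This conformer (eclipsed): H(0°)/CN(0°) eclipsed 5.0; Et(120°)/H(120°) eclipsed 8.3; iPr(240°)/OCH3(240°) eclipsed 13.8 → 27.1 kJ/mol.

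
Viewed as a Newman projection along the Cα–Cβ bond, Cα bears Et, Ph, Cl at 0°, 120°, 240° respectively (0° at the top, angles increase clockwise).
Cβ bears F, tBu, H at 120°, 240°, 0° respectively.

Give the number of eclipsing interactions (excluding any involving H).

Non-H eclipsing pairs: Ph(120°)/F(120°); Cl(240°)/tBu(240°) — 2 interactions.

2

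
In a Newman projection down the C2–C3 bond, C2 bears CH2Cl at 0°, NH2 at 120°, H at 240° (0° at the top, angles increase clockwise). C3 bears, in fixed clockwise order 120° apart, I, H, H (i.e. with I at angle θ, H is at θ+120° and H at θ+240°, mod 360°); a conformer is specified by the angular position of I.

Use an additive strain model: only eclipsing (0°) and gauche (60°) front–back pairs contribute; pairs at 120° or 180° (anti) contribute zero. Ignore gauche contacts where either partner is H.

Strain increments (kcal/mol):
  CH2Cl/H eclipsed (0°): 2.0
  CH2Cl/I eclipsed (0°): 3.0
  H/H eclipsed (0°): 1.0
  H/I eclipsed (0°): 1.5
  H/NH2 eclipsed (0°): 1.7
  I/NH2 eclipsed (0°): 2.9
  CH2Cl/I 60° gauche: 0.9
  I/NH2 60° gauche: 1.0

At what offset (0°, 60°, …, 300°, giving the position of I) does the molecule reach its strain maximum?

120°

I at 0° (eclipsed): CH2Cl(0°)/I(0°) eclipsed 3.0; NH2(120°)/H(120°) eclipsed 1.7; H(240°)/H(240°) eclipsed 1.0 → 5.7 kcal/mol.
I at 60° (staggered): CH2Cl(0°)/I(60°) gauche 0.9; NH2(120°)/I(60°) gauche 1.0 → 1.9 kcal/mol.
I at 120° (eclipsed): CH2Cl(0°)/H(0°) eclipsed 2.0; NH2(120°)/I(120°) eclipsed 2.9; H(240°)/H(240°) eclipsed 1.0 → 5.9 kcal/mol.
I at 180° (staggered): NH2(120°)/I(180°) gauche 1.0 → 1.0 kcal/mol.
I at 240° (eclipsed): CH2Cl(0°)/H(0°) eclipsed 2.0; NH2(120°)/H(120°) eclipsed 1.7; H(240°)/I(240°) eclipsed 1.5 → 5.2 kcal/mol.
I at 300° (staggered): CH2Cl(0°)/I(300°) gauche 0.9 → 0.9 kcal/mol.
The maximum (5.9 kcal/mol) occurs with I at 120°.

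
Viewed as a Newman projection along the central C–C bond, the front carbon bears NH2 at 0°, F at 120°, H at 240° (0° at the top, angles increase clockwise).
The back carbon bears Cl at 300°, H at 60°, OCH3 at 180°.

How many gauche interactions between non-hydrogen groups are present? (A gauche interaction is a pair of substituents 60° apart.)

Non-H gauche pairs: NH2(0°)/Cl(300°); F(120°)/OCH3(180°) — 2 interactions.

2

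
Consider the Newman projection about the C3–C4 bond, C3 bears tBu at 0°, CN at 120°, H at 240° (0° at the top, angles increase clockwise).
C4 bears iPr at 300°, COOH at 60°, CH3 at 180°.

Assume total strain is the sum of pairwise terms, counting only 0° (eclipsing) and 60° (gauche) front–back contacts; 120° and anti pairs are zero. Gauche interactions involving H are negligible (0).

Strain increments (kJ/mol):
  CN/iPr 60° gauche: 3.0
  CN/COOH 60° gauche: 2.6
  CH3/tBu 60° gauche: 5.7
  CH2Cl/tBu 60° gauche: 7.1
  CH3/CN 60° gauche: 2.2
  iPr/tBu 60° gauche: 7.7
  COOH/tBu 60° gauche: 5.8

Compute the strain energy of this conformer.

18.3 kJ/mol

This conformer is staggered. tBu at 0° is gauche with iPr at 300° (7.7); tBu at 0° is gauche with COOH at 60° (5.8); CN at 120° is gauche with COOH at 60° (2.6); CN at 120° is gauche with CH3 at 180° (2.2). Total 18.3 kJ/mol.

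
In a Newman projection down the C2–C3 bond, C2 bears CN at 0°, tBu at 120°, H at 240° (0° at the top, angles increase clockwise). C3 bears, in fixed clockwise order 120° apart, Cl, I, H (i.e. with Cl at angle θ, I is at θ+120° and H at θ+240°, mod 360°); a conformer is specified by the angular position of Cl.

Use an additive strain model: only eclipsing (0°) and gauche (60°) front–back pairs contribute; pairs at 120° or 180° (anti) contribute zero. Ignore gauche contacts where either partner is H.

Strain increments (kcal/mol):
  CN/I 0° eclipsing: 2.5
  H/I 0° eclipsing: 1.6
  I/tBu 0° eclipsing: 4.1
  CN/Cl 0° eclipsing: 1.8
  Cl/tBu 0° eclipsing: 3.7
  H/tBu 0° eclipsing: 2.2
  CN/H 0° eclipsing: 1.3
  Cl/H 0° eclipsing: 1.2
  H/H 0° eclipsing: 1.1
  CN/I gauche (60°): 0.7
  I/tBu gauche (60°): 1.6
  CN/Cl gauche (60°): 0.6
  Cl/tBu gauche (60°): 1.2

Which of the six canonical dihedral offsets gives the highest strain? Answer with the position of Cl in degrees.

0°

Cl at 0° (eclipsed): CN–Cl eclipsed, tBu–I eclipsed, H–H eclipsed; 1.8 + 4.1 + 1.1 = 7.0 kcal/mol.
Cl at 60° (staggered): CN–Cl gauche, tBu–Cl gauche, tBu–I gauche; 0.6 + 1.2 + 1.6 = 3.4 kcal/mol.
Cl at 120° (eclipsed): CN–H eclipsed, tBu–Cl eclipsed, H–I eclipsed; 1.3 + 3.7 + 1.6 = 6.6 kcal/mol.
Cl at 180° (staggered): CN–I gauche, tBu–Cl gauche; 0.7 + 1.2 = 1.9 kcal/mol.
Cl at 240° (eclipsed): CN–I eclipsed, tBu–H eclipsed, H–Cl eclipsed; 2.5 + 2.2 + 1.2 = 5.9 kcal/mol.
Cl at 300° (staggered): CN–Cl gauche, CN–I gauche, tBu–I gauche; 0.6 + 0.7 + 1.6 = 2.9 kcal/mol.
The maximum (7.0 kcal/mol) occurs with Cl at 0°.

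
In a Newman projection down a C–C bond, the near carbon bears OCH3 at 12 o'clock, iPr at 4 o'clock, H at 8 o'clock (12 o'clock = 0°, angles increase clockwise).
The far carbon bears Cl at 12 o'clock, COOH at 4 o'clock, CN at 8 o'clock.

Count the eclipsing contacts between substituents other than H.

2

Non-H eclipsing pairs: OCH3(0°)/Cl(0°); iPr(120°)/COOH(120°) — 2 interactions.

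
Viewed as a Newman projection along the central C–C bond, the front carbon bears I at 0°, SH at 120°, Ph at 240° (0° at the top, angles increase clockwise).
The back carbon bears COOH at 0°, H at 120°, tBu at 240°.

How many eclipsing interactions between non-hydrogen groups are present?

2

Non-H eclipsing pairs: I(0°)/COOH(0°); Ph(240°)/tBu(240°) — 2 interactions.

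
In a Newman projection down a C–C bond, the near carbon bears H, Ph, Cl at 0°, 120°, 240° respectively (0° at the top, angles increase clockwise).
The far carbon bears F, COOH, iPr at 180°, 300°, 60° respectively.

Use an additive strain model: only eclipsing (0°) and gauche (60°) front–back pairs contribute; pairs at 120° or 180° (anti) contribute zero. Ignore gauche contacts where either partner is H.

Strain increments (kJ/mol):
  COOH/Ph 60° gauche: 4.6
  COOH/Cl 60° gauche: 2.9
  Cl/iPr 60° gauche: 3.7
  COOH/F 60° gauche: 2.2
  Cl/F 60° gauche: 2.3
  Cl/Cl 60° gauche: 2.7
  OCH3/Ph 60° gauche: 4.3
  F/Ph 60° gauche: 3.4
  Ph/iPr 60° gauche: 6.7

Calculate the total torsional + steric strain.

This conformer (staggered): Ph–F gauche, Ph–iPr gauche, Cl–F gauche, Cl–COOH gauche; 3.4 + 6.7 + 2.3 + 2.9 = 15.3 kJ/mol.

15.3 kJ/mol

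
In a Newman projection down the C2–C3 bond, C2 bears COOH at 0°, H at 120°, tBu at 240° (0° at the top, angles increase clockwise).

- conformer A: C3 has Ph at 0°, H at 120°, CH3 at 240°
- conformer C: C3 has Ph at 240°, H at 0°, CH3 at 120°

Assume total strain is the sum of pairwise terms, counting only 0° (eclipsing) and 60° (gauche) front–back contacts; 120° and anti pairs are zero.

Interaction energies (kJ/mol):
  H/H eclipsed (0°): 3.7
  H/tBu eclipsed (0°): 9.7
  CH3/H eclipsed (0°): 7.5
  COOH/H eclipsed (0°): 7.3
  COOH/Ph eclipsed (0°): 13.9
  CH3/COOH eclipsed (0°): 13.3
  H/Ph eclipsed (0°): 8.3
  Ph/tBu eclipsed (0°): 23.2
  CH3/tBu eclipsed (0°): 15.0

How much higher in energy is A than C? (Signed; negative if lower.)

A (eclipsed): COOH(0°)/Ph(0°) eclipsed 13.9; H(120°)/H(120°) eclipsed 3.7; tBu(240°)/CH3(240°) eclipsed 15.0 → 32.6 kJ/mol.
C (eclipsed): COOH(0°)/H(0°) eclipsed 7.3; H(120°)/CH3(120°) eclipsed 7.5; tBu(240°)/Ph(240°) eclipsed 23.2 → 38.0 kJ/mol.
E(A) − E(C) = 32.6 − 38.0 = -5.4 kJ/mol.

-5.4 kJ/mol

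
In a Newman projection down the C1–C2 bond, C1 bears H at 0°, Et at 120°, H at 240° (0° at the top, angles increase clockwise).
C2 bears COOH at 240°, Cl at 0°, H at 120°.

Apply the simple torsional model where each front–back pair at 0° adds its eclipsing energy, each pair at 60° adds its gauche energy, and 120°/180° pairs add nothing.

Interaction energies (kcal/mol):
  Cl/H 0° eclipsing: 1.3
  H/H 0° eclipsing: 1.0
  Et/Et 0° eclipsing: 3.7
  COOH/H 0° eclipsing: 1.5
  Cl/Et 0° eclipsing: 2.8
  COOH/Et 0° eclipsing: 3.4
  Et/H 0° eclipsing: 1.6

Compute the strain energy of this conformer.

4.4 kcal/mol

This conformer (eclipsed): H(0°)/Cl(0°) eclipsed 1.3; Et(120°)/H(120°) eclipsed 1.6; H(240°)/COOH(240°) eclipsed 1.5 → 4.4 kcal/mol.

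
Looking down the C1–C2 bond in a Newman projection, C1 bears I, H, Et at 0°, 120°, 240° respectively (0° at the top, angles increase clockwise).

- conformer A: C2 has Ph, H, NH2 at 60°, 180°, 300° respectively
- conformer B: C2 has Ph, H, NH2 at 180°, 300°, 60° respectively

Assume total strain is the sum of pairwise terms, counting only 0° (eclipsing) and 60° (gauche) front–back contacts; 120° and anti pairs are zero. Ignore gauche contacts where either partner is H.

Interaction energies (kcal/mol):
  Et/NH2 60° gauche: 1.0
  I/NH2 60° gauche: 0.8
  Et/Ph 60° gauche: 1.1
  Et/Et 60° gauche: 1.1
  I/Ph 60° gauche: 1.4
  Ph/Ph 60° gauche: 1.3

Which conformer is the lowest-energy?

B

A is staggered. I at 0° is gauche with Ph at 60° (1.4); I at 0° is gauche with NH2 at 300° (0.8); Et at 240° is gauche with NH2 at 300° (1.0). Total 3.2 kcal/mol.
B is staggered. I at 0° is gauche with NH2 at 60° (0.8); Et at 240° is gauche with Ph at 180° (1.1). Total 1.9 kcal/mol.
B has the lowest total (1.9 kcal/mol).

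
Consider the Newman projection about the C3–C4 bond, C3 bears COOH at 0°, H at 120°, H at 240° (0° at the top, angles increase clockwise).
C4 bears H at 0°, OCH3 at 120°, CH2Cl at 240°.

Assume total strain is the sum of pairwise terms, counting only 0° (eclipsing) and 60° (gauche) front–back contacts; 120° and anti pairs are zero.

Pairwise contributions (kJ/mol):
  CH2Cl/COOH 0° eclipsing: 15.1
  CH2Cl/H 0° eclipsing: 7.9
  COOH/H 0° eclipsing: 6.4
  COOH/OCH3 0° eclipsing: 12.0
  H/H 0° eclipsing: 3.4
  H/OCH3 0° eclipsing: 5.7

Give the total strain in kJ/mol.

This conformer (eclipsed): COOH(0°)/H(0°) eclipsed 6.4; H(120°)/OCH3(120°) eclipsed 5.7; H(240°)/CH2Cl(240°) eclipsed 7.9 → 20.0 kJ/mol.

20.0 kJ/mol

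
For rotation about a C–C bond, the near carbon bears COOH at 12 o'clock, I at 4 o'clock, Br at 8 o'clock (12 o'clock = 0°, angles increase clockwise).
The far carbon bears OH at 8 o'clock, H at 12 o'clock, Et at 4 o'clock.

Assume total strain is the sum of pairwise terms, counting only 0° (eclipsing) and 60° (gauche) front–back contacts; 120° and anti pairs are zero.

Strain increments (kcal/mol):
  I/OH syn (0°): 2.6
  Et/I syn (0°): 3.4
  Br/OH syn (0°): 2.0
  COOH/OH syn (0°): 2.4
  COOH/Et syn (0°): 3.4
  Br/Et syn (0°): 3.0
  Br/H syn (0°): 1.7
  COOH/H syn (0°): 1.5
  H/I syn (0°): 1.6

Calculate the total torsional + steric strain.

This conformer (eclipsed): COOH(0°)/H(0°) eclipsed 1.5; I(120°)/Et(120°) eclipsed 3.4; Br(240°)/OH(240°) eclipsed 2.0 → 6.9 kcal/mol.

6.9 kcal/mol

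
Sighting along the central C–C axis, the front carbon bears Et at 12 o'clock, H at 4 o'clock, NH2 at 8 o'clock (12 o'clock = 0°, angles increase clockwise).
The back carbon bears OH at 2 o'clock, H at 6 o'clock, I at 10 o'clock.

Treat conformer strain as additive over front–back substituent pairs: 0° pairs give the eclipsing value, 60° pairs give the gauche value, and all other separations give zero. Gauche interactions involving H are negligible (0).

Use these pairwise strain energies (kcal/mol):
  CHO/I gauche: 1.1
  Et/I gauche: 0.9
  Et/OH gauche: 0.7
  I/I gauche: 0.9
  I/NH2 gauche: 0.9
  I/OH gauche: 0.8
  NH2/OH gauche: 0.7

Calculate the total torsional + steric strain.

This conformer (staggered): Et(0°)/OH(60°) gauche 0.7; Et(0°)/I(300°) gauche 0.9; NH2(240°)/I(300°) gauche 0.9 → 2.5 kcal/mol.

2.5 kcal/mol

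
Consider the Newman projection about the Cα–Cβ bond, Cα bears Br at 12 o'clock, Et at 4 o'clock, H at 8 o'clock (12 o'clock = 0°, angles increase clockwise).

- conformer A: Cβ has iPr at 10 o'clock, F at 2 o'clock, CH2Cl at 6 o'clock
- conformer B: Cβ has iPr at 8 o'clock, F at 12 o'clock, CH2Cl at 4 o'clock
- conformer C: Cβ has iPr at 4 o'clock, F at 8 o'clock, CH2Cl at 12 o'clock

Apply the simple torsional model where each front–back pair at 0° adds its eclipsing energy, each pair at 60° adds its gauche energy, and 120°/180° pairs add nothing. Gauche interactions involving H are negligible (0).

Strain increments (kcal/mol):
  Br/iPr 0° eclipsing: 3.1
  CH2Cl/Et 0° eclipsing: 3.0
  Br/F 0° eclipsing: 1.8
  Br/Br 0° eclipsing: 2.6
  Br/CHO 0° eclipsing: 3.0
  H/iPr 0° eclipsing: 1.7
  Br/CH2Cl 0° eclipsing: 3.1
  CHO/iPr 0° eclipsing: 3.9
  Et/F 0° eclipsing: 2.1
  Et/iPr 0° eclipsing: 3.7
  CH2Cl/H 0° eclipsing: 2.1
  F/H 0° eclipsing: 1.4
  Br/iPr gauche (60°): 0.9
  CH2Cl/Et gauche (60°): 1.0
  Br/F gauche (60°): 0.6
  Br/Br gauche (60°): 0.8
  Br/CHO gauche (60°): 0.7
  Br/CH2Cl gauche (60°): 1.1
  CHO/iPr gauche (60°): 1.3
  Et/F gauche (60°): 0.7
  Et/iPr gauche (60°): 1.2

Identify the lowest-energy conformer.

A

A (staggered): Br(0°)/iPr(300°) gauche 0.9; Br(0°)/F(60°) gauche 0.6; Et(120°)/F(60°) gauche 0.7; Et(120°)/CH2Cl(180°) gauche 1.0 → 3.2 kcal/mol.
B (eclipsed): Br(0°)/F(0°) eclipsed 1.8; Et(120°)/CH2Cl(120°) eclipsed 3.0; H(240°)/iPr(240°) eclipsed 1.7 → 6.5 kcal/mol.
C (eclipsed): Br(0°)/CH2Cl(0°) eclipsed 3.1; Et(120°)/iPr(120°) eclipsed 3.7; H(240°)/F(240°) eclipsed 1.4 → 8.2 kcal/mol.
A has the lowest total (3.2 kcal/mol).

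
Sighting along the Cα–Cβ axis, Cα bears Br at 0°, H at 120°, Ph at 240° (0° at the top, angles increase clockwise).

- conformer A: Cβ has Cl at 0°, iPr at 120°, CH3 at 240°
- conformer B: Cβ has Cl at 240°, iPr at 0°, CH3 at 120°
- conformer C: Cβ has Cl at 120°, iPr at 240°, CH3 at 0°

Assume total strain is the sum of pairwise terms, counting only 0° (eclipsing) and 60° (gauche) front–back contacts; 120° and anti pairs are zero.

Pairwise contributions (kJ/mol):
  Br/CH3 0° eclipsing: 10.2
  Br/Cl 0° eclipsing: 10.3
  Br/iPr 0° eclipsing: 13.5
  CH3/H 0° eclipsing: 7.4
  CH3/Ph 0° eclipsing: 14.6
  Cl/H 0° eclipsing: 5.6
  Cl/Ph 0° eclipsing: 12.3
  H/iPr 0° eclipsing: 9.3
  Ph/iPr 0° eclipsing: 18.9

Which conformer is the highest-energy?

C

A is eclipsed. Br at 0° is eclipsed with Cl at 0° (10.3); H at 120° is eclipsed with iPr at 120° (9.3); Ph at 240° is eclipsed with CH3 at 240° (14.6). Total 34.2 kJ/mol.
B is eclipsed. Br at 0° is eclipsed with iPr at 0° (13.5); H at 120° is eclipsed with CH3 at 120° (7.4); Ph at 240° is eclipsed with Cl at 240° (12.3). Total 33.2 kJ/mol.
C is eclipsed. Br at 0° is eclipsed with CH3 at 0° (10.2); H at 120° is eclipsed with Cl at 120° (5.6); Ph at 240° is eclipsed with iPr at 240° (18.9). Total 34.7 kJ/mol.
C has the highest total (34.7 kJ/mol).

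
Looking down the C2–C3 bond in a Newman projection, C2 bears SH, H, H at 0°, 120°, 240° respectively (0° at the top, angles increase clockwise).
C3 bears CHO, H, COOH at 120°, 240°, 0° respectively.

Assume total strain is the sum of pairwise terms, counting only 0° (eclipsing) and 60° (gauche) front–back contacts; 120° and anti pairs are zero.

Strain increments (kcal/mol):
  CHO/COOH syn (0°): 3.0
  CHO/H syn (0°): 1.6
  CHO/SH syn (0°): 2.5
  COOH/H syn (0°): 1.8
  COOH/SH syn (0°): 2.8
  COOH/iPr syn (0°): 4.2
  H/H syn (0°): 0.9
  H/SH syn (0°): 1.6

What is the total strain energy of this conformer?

5.3 kcal/mol

This conformer (eclipsed): SH(0°)/COOH(0°) eclipsed 2.8; H(120°)/CHO(120°) eclipsed 1.6; H(240°)/H(240°) eclipsed 0.9 → 5.3 kcal/mol.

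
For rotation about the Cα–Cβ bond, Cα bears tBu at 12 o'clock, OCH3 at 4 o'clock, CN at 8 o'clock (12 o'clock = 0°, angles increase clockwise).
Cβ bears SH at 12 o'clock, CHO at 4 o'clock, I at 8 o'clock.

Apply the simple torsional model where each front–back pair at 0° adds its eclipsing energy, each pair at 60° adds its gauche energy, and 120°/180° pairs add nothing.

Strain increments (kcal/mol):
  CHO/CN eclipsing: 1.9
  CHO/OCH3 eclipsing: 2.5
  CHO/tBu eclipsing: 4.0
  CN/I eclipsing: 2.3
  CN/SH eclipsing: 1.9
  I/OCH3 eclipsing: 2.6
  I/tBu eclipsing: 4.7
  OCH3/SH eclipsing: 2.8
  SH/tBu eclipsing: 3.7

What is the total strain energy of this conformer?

8.5 kcal/mol

This conformer (eclipsed): tBu–SH eclipsed, OCH3–CHO eclipsed, CN–I eclipsed; 3.7 + 2.5 + 2.3 = 8.5 kcal/mol.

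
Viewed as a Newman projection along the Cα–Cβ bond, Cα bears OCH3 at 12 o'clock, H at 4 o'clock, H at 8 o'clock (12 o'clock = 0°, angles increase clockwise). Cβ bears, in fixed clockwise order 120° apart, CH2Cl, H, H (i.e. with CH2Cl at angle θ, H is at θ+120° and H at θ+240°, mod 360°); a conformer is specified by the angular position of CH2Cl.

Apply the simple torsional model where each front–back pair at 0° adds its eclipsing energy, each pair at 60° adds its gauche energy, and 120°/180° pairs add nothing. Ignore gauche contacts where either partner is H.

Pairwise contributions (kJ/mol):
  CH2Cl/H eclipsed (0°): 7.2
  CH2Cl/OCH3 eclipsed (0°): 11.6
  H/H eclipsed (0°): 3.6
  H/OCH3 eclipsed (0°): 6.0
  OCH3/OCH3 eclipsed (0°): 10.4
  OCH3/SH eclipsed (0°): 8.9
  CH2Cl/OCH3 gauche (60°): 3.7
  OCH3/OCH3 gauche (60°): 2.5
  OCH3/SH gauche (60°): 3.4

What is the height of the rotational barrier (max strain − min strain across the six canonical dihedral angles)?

18.8 kJ/mol

CH2Cl at 0° (eclipsed): OCH3(0°)/CH2Cl(0°) eclipsed 11.6; H(120°)/H(120°) eclipsed 3.6; H(240°)/H(240°) eclipsed 3.6 → 18.8 kJ/mol.
CH2Cl at 60° (staggered): OCH3(0°)/CH2Cl(60°) gauche 3.7 → 3.7 kJ/mol.
CH2Cl at 120° (eclipsed): OCH3(0°)/H(0°) eclipsed 6.0; H(120°)/CH2Cl(120°) eclipsed 7.2; H(240°)/H(240°) eclipsed 3.6 → 16.8 kJ/mol.
CH2Cl at 180° (staggered): no non-H gauche contacts → 0.0 kJ/mol.
CH2Cl at 240° (eclipsed): OCH3(0°)/H(0°) eclipsed 6.0; H(120°)/H(120°) eclipsed 3.6; H(240°)/CH2Cl(240°) eclipsed 7.2 → 16.8 kJ/mol.
CH2Cl at 300° (staggered): OCH3(0°)/CH2Cl(300°) gauche 3.7 → 3.7 kJ/mol.
Max at 0° (18.8 kJ/mol), min at 180° (0.0 kJ/mol); barrier = 18.8 kJ/mol.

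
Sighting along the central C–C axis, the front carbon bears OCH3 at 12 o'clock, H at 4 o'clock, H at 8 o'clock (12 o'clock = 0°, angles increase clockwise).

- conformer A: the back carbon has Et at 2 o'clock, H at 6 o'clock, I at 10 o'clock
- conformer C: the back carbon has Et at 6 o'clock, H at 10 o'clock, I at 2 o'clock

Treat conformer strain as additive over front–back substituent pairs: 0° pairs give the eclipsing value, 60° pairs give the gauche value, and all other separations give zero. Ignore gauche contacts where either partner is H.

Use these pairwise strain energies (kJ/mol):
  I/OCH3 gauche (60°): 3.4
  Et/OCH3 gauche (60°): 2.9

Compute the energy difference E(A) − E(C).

+2.9 kJ/mol

A (staggered): OCH3(0°)/Et(60°) gauche 2.9; OCH3(0°)/I(300°) gauche 3.4 → 6.3 kJ/mol.
C (staggered): OCH3(0°)/I(60°) gauche 3.4 → 3.4 kJ/mol.
E(A) − E(C) = 6.3 − 3.4 = +2.9 kJ/mol.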